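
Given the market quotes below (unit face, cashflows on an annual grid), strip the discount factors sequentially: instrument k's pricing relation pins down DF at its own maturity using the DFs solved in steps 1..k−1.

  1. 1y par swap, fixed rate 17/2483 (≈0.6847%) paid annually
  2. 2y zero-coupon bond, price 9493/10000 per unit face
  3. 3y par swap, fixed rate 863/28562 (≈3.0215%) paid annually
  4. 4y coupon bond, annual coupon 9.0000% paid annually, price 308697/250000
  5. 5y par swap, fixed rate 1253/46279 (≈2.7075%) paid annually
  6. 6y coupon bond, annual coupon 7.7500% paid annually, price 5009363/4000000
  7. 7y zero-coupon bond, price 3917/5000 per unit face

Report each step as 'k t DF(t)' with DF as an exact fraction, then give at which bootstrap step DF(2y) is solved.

step 1 [1y] swap r/1=17/2483: DF=(1 − 17/2483·(0))/(1+17/2483) = 2483/2500 ≈ 0.993200
step 2 [2y] zero: DF = P = 9493/10000 ≈ 0.949300
step 3 [3y] swap r/1=863/28562: DF=(1 − 863/28562·(0.993200+0.949300))/(1+863/28562) = 9137/10000 ≈ 0.913700
step 4 [4y] bond c/1=9/100: DF=(308697/250000 − 9/100·(0.993200+0.949300+0.913700))/(1+9/100) = 897/1000 ≈ 0.897000
step 5 [5y] swap r/1=1253/46279: DF=(1 − 1253/46279·(0.993200+0.949300+0.913700+0.897000))/(1+1253/46279) = 8747/10000 ≈ 0.874700
step 6 [6y] bond c/1=31/400: DF=(5009363/4000000 − 31/400·(0.993200+0.949300+0.913700+0.897000+0.874700))/(1+31/400) = 4147/5000 ≈ 0.829400
step 7 [7y] zero: DF = P = 3917/5000 ≈ 0.783400

1 1 2483/2500
2 2 9493/10000
3 3 9137/10000
4 4 897/1000
5 5 8747/10000
6 6 4147/5000
7 7 3917/5000
DF(2y) is solved at step 2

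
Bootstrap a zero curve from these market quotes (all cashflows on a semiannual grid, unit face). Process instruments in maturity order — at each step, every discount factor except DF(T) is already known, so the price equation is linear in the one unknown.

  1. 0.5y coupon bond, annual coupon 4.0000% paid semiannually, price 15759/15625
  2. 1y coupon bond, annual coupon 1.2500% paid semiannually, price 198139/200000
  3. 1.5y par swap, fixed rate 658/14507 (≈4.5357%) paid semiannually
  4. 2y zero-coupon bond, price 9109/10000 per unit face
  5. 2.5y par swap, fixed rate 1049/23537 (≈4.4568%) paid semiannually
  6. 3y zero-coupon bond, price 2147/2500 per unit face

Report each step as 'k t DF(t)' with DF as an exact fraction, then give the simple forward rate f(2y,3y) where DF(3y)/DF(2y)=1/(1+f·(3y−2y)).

1 1/2 618/625
2 1 1223/1250
3 3/2 4671/5000
4 2 9109/10000
5 5/2 8951/10000
6 3 2147/2500
f(2y,3y) = ((9109/10000)/(2147/2500) − 1)/(1) = 521/8588 ≈ 6.0666%

step 1 [0.5y] bond c/2=1/50: DF=(15759/15625 − 1/50·(0))/(1+1/50) = 618/625 ≈ 0.988800
step 2 [1y] bond c/2=1/160: DF=(198139/200000 − 1/160·(0.988800))/(1+1/160) = 1223/1250 ≈ 0.978400
step 3 [1.5y] swap r/2=329/14507: DF=(1 − 329/14507·(0.988800+0.978400))/(1+329/14507) = 4671/5000 ≈ 0.934200
step 4 [2y] zero: DF = P = 9109/10000 ≈ 0.910900
step 5 [2.5y] swap r/2=1049/47074: DF=(1 − 1049/47074·(0.988800+0.978400+0.934200+0.910900))/(1+1049/47074) = 8951/10000 ≈ 0.895100
step 6 [3y] zero: DF = P = 2147/2500 ≈ 0.858800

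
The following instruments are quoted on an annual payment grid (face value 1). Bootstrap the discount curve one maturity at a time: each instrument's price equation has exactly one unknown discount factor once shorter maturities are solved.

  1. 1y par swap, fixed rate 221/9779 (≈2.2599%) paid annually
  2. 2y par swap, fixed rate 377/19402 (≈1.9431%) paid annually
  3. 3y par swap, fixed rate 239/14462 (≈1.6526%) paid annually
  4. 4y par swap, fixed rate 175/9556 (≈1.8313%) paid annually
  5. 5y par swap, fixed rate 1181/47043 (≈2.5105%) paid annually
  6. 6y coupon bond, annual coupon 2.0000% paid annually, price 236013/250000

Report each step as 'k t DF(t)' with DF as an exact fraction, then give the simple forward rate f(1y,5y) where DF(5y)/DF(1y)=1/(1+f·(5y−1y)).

1 1 9779/10000
2 2 9623/10000
3 3 4761/5000
4 4 93/100
5 5 8819/10000
6 6 8333/10000
f(1y,5y) = ((9779/10000)/(8819/10000) − 1)/(4) = 240/8819 ≈ 2.7214%

step 1 [1y] swap r/1=221/9779: DF=(1 − 221/9779·(0))/(1+221/9779) = 9779/10000 ≈ 0.977900
step 2 [2y] swap r/1=377/19402: DF=(1 − 377/19402·(0.977900))/(1+377/19402) = 9623/10000 ≈ 0.962300
step 3 [3y] swap r/1=239/14462: DF=(1 − 239/14462·(0.977900+0.962300))/(1+239/14462) = 4761/5000 ≈ 0.952200
step 4 [4y] swap r/1=175/9556: DF=(1 − 175/9556·(0.977900+0.962300+0.952200))/(1+175/9556) = 93/100 ≈ 0.930000
step 5 [5y] swap r/1=1181/47043: DF=(1 − 1181/47043·(0.977900+0.962300+0.952200+0.930000))/(1+1181/47043) = 8819/10000 ≈ 0.881900
step 6 [6y] bond c/1=1/50: DF=(236013/250000 − 1/50·(0.977900+0.962300+0.952200+0.930000+0.881900))/(1+1/50) = 8333/10000 ≈ 0.833300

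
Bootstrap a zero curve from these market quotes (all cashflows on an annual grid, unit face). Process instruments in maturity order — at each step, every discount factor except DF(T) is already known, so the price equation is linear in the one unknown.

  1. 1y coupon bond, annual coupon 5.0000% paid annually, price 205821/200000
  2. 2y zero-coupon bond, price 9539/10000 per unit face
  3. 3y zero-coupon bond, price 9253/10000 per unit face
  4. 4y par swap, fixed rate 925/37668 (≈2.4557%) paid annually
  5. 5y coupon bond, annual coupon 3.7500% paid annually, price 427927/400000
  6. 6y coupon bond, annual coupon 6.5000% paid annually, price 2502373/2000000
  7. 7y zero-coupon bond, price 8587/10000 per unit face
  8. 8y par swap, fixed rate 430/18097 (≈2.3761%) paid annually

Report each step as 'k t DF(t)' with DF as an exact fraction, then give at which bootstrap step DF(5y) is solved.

1 1 9801/10000
2 2 9539/10000
3 3 9253/10000
4 4 363/400
5 5 179/200
6 6 8903/10000
7 7 8587/10000
8 8 207/250
DF(5y) is solved at step 5

step 1 [1y] bond c/1=1/20: DF=(205821/200000 − 1/20·(0))/(1+1/20) = 9801/10000 ≈ 0.980100
step 2 [2y] zero: DF = P = 9539/10000 ≈ 0.953900
step 3 [3y] zero: DF = P = 9253/10000 ≈ 0.925300
step 4 [4y] swap r/1=925/37668: DF=(1 − 925/37668·(0.980100+0.953900+0.925300))/(1+925/37668) = 363/400 ≈ 0.907500
step 5 [5y] bond c/1=3/80: DF=(427927/400000 − 3/80·(0.980100+0.953900+0.925300+0.907500))/(1+3/80) = 179/200 ≈ 0.895000
step 6 [6y] bond c/1=13/200: DF=(2502373/2000000 − 13/200·(0.980100+0.953900+0.925300+0.907500+0.895000))/(1+13/200) = 8903/10000 ≈ 0.890300
step 7 [7y] zero: DF = P = 8587/10000 ≈ 0.858700
step 8 [8y] swap r/1=430/18097: DF=(1 − 430/18097·(0.980100+0.953900+0.925300+0.907500+0.895000+0.890300+0.858700))/(1+430/18097) = 207/250 ≈ 0.828000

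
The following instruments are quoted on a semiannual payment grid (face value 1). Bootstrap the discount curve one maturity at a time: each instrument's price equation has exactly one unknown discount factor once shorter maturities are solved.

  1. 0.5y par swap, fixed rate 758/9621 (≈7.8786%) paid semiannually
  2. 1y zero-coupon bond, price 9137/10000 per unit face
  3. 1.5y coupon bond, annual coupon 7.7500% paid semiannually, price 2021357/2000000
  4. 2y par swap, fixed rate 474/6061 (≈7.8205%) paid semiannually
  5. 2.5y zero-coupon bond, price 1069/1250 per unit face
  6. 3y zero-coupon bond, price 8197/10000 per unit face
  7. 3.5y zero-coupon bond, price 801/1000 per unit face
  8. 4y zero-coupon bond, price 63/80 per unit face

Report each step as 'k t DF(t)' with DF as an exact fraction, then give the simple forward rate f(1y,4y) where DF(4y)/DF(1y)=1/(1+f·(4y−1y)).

step 1 [0.5y] swap r/2=379/9621: DF=(1 − 379/9621·(0))/(1+379/9621) = 9621/10000 ≈ 0.962100
step 2 [1y] zero: DF = P = 9137/10000 ≈ 0.913700
step 3 [1.5y] bond c/2=31/800: DF=(2021357/2000000 − 31/800·(0.962100+0.913700))/(1+31/800) = 903/1000 ≈ 0.903000
step 4 [2y] swap r/2=237/6061: DF=(1 − 237/6061·(0.962100+0.913700+0.903000))/(1+237/6061) = 4289/5000 ≈ 0.857800
step 5 [2.5y] zero: DF = P = 1069/1250 ≈ 0.855200
step 6 [3y] zero: DF = P = 8197/10000 ≈ 0.819700
step 7 [3.5y] zero: DF = P = 801/1000 ≈ 0.801000
step 8 [4y] zero: DF = P = 63/80 ≈ 0.787500

1 1/2 9621/10000
2 1 9137/10000
3 3/2 903/1000
4 2 4289/5000
5 5/2 1069/1250
6 3 8197/10000
7 7/2 801/1000
8 4 63/80
f(1y,4y) = ((9137/10000)/(63/80) − 1)/(3) = 1262/23625 ≈ 5.3418%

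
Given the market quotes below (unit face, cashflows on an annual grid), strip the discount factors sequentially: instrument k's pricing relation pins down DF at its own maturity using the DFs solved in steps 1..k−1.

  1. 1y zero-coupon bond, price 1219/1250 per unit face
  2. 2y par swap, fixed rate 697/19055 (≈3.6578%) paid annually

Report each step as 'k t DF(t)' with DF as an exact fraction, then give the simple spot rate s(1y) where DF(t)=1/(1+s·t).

1 1 1219/1250
2 2 9303/10000
s(1y) = (1/(1219/1250) − 1)/(1) = 31/1219 ≈ 2.5431%

step 1 [1y] zero: DF = P = 1219/1250 ≈ 0.975200
step 2 [2y] swap r/1=697/19055: DF=(1 − 697/19055·(0.975200))/(1+697/19055) = 9303/10000 ≈ 0.930300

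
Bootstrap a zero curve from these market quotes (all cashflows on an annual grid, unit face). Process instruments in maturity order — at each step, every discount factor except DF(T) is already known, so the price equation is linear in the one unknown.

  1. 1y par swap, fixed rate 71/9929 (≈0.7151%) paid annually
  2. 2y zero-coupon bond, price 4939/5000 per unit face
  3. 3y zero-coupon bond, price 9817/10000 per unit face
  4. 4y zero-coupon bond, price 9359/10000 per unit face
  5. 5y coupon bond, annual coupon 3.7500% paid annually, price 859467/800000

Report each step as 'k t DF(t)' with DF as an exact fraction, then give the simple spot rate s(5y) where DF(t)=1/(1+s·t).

step 1 [1y] swap r/1=71/9929: DF=(1 − 71/9929·(0))/(1+71/9929) = 9929/10000 ≈ 0.992900
step 2 [2y] zero: DF = P = 4939/5000 ≈ 0.987800
step 3 [3y] zero: DF = P = 9817/10000 ≈ 0.981700
step 4 [4y] zero: DF = P = 9359/10000 ≈ 0.935900
step 5 [5y] bond c/1=3/80: DF=(859467/800000 − 3/80·(0.992900+0.987800+0.981700+0.935900))/(1+3/80) = 4473/5000 ≈ 0.894600

1 1 9929/10000
2 2 4939/5000
3 3 9817/10000
4 4 9359/10000
5 5 4473/5000
s(5y) = (1/(4473/5000) − 1)/(5) = 527/22365 ≈ 2.3564%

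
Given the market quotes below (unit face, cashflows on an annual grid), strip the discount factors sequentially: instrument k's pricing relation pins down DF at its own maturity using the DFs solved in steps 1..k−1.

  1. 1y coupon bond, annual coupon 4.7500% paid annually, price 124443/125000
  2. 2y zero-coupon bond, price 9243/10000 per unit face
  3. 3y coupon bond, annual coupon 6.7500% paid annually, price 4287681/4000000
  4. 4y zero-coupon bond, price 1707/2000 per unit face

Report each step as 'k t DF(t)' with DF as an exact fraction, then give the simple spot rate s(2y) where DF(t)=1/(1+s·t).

1 1 594/625
2 2 9243/10000
3 3 1107/1250
4 4 1707/2000
s(2y) = (1/(9243/10000) − 1)/(2) = 757/18486 ≈ 4.0950%

step 1 [1y] bond c/1=19/400: DF=(124443/125000 − 19/400·(0))/(1+19/400) = 594/625 ≈ 0.950400
step 2 [2y] zero: DF = P = 9243/10000 ≈ 0.924300
step 3 [3y] bond c/1=27/400: DF=(4287681/4000000 − 27/400·(0.950400+0.924300))/(1+27/400) = 1107/1250 ≈ 0.885600
step 4 [4y] zero: DF = P = 1707/2000 ≈ 0.853500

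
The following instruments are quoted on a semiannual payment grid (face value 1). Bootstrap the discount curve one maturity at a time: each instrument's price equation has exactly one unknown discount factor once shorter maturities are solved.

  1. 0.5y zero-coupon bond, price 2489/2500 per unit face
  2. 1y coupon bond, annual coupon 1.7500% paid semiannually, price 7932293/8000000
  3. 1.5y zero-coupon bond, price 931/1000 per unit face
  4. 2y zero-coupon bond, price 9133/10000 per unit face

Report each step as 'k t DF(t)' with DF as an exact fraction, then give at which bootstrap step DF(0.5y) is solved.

1 1/2 2489/2500
2 1 9743/10000
3 3/2 931/1000
4 2 9133/10000
DF(0.5y) is solved at step 1

step 1 [0.5y] zero: DF = P = 2489/2500 ≈ 0.995600
step 2 [1y] bond c/2=7/800: DF=(7932293/8000000 − 7/800·(0.995600))/(1+7/800) = 9743/10000 ≈ 0.974300
step 3 [1.5y] zero: DF = P = 931/1000 ≈ 0.931000
step 4 [2y] zero: DF = P = 9133/10000 ≈ 0.913300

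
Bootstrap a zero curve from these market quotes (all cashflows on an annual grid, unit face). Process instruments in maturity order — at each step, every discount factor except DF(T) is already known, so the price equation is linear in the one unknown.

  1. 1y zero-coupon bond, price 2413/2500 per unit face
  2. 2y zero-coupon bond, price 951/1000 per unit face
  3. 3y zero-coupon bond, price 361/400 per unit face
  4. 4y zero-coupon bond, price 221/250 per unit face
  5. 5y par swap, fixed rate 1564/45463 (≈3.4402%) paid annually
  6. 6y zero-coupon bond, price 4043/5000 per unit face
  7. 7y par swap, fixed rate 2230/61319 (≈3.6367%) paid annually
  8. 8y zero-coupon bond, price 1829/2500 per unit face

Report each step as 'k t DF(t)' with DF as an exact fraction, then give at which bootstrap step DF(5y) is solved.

1 1 2413/2500
2 2 951/1000
3 3 361/400
4 4 221/250
5 5 2109/2500
6 6 4043/5000
7 7 777/1000
8 8 1829/2500
DF(5y) is solved at step 5

step 1 [1y] zero: DF = P = 2413/2500 ≈ 0.965200
step 2 [2y] zero: DF = P = 951/1000 ≈ 0.951000
step 3 [3y] zero: DF = P = 361/400 ≈ 0.902500
step 4 [4y] zero: DF = P = 221/250 ≈ 0.884000
step 5 [5y] swap r/1=1564/45463: DF=(1 − 1564/45463·(0.965200+0.951000+0.902500+0.884000))/(1+1564/45463) = 2109/2500 ≈ 0.843600
step 6 [6y] zero: DF = P = 4043/5000 ≈ 0.808600
step 7 [7y] swap r/1=2230/61319: DF=(1 − 2230/61319·(0.965200+0.951000+0.902500+0.884000+0.843600+0.808600))/(1+2230/61319) = 777/1000 ≈ 0.777000
step 8 [8y] zero: DF = P = 1829/2500 ≈ 0.731600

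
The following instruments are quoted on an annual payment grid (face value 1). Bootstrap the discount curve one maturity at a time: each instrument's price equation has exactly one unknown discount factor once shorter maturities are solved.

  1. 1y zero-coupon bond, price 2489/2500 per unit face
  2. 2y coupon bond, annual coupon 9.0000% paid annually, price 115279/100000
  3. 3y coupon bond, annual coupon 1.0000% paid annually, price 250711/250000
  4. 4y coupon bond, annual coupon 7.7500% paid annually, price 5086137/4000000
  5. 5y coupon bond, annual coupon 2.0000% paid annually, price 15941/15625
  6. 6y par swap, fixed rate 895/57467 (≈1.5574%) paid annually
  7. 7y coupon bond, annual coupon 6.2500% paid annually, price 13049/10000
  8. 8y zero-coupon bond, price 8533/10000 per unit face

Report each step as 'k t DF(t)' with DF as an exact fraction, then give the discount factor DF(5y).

1 1 2489/2500
2 2 4877/5000
3 3 4867/5000
4 4 9683/10000
5 5 1847/2000
6 6 1821/2000
7 7 8901/10000
8 8 8533/10000
DF(5y) = 1847/2000 ≈ 0.923500

step 1 [1y] zero: DF = P = 2489/2500 ≈ 0.995600
step 2 [2y] bond c/1=9/100: DF=(115279/100000 − 9/100·(0.995600))/(1+9/100) = 4877/5000 ≈ 0.975400
step 3 [3y] bond c/1=1/100: DF=(250711/250000 − 1/100·(0.995600+0.975400))/(1+1/100) = 4867/5000 ≈ 0.973400
step 4 [4y] bond c/1=31/400: DF=(5086137/4000000 − 31/400·(0.995600+0.975400+0.973400))/(1+31/400) = 9683/10000 ≈ 0.968300
step 5 [5y] bond c/1=1/50: DF=(15941/15625 − 1/50·(0.995600+0.975400+0.973400+0.968300))/(1+1/50) = 1847/2000 ≈ 0.923500
step 6 [6y] swap r/1=895/57467: DF=(1 − 895/57467·(0.995600+0.975400+0.973400+0.968300+0.923500))/(1+895/57467) = 1821/2000 ≈ 0.910500
step 7 [7y] bond c/1=1/16: DF=(13049/10000 − 1/16·(0.995600+0.975400+0.973400+0.968300+0.923500+0.910500))/(1+1/16) = 8901/10000 ≈ 0.890100
step 8 [8y] zero: DF = P = 8533/10000 ≈ 0.853300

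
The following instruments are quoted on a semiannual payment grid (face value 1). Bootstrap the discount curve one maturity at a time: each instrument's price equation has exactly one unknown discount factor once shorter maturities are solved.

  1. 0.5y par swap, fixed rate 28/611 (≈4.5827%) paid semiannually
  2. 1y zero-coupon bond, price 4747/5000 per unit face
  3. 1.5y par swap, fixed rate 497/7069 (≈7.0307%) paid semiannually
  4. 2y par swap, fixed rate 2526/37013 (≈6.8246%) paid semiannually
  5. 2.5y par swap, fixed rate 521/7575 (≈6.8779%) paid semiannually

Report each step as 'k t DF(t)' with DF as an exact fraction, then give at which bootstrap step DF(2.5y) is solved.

step 1 [0.5y] swap r/2=14/611: DF=(1 − 14/611·(0))/(1+14/611) = 611/625 ≈ 0.977600
step 2 [1y] zero: DF = P = 4747/5000 ≈ 0.949400
step 3 [1.5y] swap r/2=497/14138: DF=(1 − 497/14138·(0.977600+0.949400))/(1+497/14138) = 4503/5000 ≈ 0.900600
step 4 [2y] swap r/2=1263/37013: DF=(1 − 1263/37013·(0.977600+0.949400+0.900600))/(1+1263/37013) = 8737/10000 ≈ 0.873700
step 5 [2.5y] swap r/2=521/15150: DF=(1 − 521/15150·(0.977600+0.949400+0.900600+0.873700))/(1+521/15150) = 8437/10000 ≈ 0.843700

1 1/2 611/625
2 1 4747/5000
3 3/2 4503/5000
4 2 8737/10000
5 5/2 8437/10000
DF(2.5y) is solved at step 5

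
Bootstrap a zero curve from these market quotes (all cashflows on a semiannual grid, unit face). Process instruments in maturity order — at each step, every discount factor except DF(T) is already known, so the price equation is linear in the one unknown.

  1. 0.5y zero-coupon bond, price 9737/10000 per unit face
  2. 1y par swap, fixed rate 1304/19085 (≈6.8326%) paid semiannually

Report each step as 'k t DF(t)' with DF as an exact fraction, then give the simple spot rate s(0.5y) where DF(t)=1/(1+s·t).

1 1/2 9737/10000
2 1 2337/2500
s(0.5y) = (1/(9737/10000) − 1)/(1/2) = 526/9737 ≈ 5.4021%

step 1 [0.5y] zero: DF = P = 9737/10000 ≈ 0.973700
step 2 [1y] swap r/2=652/19085: DF=(1 − 652/19085·(0.973700))/(1+652/19085) = 2337/2500 ≈ 0.934800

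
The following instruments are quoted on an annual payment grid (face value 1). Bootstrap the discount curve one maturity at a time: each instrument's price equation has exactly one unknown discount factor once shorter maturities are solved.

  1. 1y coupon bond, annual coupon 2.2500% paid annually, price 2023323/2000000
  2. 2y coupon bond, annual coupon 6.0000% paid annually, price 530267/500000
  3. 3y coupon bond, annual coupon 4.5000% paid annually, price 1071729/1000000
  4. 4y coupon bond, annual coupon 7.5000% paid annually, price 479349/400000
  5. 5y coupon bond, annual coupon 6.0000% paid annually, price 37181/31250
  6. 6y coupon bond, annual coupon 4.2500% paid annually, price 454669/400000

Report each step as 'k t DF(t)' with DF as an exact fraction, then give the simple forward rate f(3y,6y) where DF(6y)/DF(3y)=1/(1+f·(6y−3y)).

step 1 [1y] bond c/1=9/400: DF=(2023323/2000000 − 9/400·(0))/(1+9/400) = 4947/5000 ≈ 0.989400
step 2 [2y] bond c/1=3/50: DF=(530267/500000 − 3/50·(0.989400))/(1+3/50) = 1889/2000 ≈ 0.944500
step 3 [3y] bond c/1=9/200: DF=(1071729/1000000 − 9/200·(0.989400+0.944500))/(1+9/200) = 9423/10000 ≈ 0.942300
step 4 [4y] bond c/1=3/40: DF=(479349/400000 − 3/40·(0.989400+0.944500+0.942300))/(1+3/40) = 9141/10000 ≈ 0.914100
step 5 [5y] bond c/1=3/50: DF=(37181/31250 − 3/50·(0.989400+0.944500+0.942300+0.914100))/(1+3/50) = 9079/10000 ≈ 0.907900
step 6 [6y] bond c/1=17/400: DF=(454669/400000 − 17/400·(0.989400+0.944500+0.942300+0.914100+0.907900))/(1+17/400) = 2247/2500 ≈ 0.898800

1 1 4947/5000
2 2 1889/2000
3 3 9423/10000
4 4 9141/10000
5 5 9079/10000
6 6 2247/2500
f(3y,6y) = ((9423/10000)/(2247/2500) − 1)/(3) = 145/8988 ≈ 1.6133%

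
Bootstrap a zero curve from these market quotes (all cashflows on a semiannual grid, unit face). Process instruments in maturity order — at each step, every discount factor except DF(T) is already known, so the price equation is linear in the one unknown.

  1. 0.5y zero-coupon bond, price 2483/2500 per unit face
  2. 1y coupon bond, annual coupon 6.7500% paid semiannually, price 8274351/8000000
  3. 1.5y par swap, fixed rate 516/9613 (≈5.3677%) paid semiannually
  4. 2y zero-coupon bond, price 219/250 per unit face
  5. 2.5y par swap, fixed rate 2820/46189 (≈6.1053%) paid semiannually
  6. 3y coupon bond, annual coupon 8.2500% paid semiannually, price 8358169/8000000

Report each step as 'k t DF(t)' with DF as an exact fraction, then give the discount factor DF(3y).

step 1 [0.5y] zero: DF = P = 2483/2500 ≈ 0.993200
step 2 [1y] bond c/2=27/800: DF=(8274351/8000000 − 27/800·(0.993200))/(1+27/800) = 9681/10000 ≈ 0.968100
step 3 [1.5y] swap r/2=258/9613: DF=(1 − 258/9613·(0.993200+0.968100))/(1+258/9613) = 4613/5000 ≈ 0.922600
step 4 [2y] zero: DF = P = 219/250 ≈ 0.876000
step 5 [2.5y] swap r/2=1410/46189: DF=(1 − 1410/46189·(0.993200+0.968100+0.922600+0.876000))/(1+1410/46189) = 859/1000 ≈ 0.859000
step 6 [3y] bond c/2=33/800: DF=(8358169/8000000 − 33/800·(0.993200+0.968100+0.922600+0.876000+0.859000))/(1+33/800) = 2051/2500 ≈ 0.820400

1 1/2 2483/2500
2 1 9681/10000
3 3/2 4613/5000
4 2 219/250
5 5/2 859/1000
6 3 2051/2500
DF(3y) = 2051/2500 ≈ 0.820400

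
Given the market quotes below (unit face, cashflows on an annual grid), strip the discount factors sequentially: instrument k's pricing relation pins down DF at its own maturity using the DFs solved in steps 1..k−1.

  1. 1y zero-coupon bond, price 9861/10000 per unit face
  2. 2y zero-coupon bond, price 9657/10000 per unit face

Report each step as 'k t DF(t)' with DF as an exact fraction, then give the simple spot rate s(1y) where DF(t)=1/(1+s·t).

step 1 [1y] zero: DF = P = 9861/10000 ≈ 0.986100
step 2 [2y] zero: DF = P = 9657/10000 ≈ 0.965700

1 1 9861/10000
2 2 9657/10000
s(1y) = (1/(9861/10000) − 1)/(1) = 139/9861 ≈ 1.4096%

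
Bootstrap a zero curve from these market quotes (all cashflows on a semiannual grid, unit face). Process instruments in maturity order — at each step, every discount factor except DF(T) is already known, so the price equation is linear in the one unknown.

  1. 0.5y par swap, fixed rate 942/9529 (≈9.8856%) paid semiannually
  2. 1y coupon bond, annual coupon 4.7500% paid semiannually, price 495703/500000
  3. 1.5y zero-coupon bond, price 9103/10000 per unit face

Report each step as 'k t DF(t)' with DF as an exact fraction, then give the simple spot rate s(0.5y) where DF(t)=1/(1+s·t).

step 1 [0.5y] swap r/2=471/9529: DF=(1 − 471/9529·(0))/(1+471/9529) = 9529/10000 ≈ 0.952900
step 2 [1y] bond c/2=19/800: DF=(495703/500000 − 19/800·(0.952900))/(1+19/800) = 9463/10000 ≈ 0.946300
step 3 [1.5y] zero: DF = P = 9103/10000 ≈ 0.910300

1 1/2 9529/10000
2 1 9463/10000
3 3/2 9103/10000
s(0.5y) = (1/(9529/10000) − 1)/(1/2) = 942/9529 ≈ 9.8856%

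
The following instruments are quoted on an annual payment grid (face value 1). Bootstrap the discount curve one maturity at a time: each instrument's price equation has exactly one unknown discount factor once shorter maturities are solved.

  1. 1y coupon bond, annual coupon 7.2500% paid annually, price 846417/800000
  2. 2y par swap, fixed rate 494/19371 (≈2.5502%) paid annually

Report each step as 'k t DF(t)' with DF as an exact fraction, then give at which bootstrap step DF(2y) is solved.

1 1 1973/2000
2 2 4753/5000
DF(2y) is solved at step 2

step 1 [1y] bond c/1=29/400: DF=(846417/800000 − 29/400·(0))/(1+29/400) = 1973/2000 ≈ 0.986500
step 2 [2y] swap r/1=494/19371: DF=(1 − 494/19371·(0.986500))/(1+494/19371) = 4753/5000 ≈ 0.950600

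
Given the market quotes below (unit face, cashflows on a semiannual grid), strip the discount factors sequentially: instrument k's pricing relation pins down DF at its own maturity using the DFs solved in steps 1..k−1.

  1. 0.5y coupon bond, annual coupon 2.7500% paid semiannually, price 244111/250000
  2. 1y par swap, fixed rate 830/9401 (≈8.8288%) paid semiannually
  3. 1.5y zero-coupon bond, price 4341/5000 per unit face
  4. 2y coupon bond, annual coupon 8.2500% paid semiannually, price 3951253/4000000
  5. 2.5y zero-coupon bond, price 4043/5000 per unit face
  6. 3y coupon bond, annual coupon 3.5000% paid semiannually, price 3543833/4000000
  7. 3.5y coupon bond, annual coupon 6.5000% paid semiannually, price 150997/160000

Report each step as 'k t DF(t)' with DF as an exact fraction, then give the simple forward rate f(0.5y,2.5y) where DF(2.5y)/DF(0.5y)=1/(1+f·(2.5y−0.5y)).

step 1 [0.5y] bond c/2=11/800: DF=(244111/250000 − 11/800·(0))/(1+11/800) = 602/625 ≈ 0.963200
step 2 [1y] swap r/2=415/9401: DF=(1 − 415/9401·(0.963200))/(1+415/9401) = 917/1000 ≈ 0.917000
step 3 [1.5y] zero: DF = P = 4341/5000 ≈ 0.868200
step 4 [2y] bond c/2=33/800: DF=(3951253/4000000 − 33/800·(0.963200+0.917000+0.868200))/(1+33/800) = 4199/5000 ≈ 0.839800
step 5 [2.5y] zero: DF = P = 4043/5000 ≈ 0.808600
step 6 [3y] bond c/2=7/400: DF=(3543833/4000000 − 7/400·(0.963200+0.917000+0.868200+0.839800+0.808600))/(1+7/400) = 7951/10000 ≈ 0.795100
step 7 [3.5y] bond c/2=13/400: DF=(150997/160000 − 13/400·(0.963200+0.917000+0.868200+0.839800+0.808600+0.795100))/(1+13/400) = 3753/5000 ≈ 0.750600

1 1/2 602/625
2 1 917/1000
3 3/2 4341/5000
4 2 4199/5000
5 5/2 4043/5000
6 3 7951/10000
7 7/2 3753/5000
f(0.5y,2.5y) = ((602/625)/(4043/5000) − 1)/(2) = 773/8086 ≈ 9.5597%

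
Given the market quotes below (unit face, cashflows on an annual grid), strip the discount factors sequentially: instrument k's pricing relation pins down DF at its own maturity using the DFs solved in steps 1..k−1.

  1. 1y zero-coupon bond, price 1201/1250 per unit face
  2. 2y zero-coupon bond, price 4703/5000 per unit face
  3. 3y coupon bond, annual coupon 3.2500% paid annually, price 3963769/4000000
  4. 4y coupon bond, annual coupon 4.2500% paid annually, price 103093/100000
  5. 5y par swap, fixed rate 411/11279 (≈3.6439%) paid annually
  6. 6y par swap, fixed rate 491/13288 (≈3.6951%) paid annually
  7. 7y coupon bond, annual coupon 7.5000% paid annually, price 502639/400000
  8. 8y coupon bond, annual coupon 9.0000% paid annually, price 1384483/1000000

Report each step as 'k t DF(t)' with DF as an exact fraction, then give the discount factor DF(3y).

step 1 [1y] zero: DF = P = 1201/1250 ≈ 0.960800
step 2 [2y] zero: DF = P = 4703/5000 ≈ 0.940600
step 3 [3y] bond c/1=13/400: DF=(3963769/4000000 − 13/400·(0.960800+0.940600))/(1+13/400) = 8999/10000 ≈ 0.899900
step 4 [4y] bond c/1=17/400: DF=(103093/100000 − 17/400·(0.960800+0.940600+0.899900))/(1+17/400) = 8747/10000 ≈ 0.874700
step 5 [5y] swap r/1=411/11279: DF=(1 − 411/11279·(0.960800+0.940600+0.899900+0.874700))/(1+411/11279) = 2089/2500 ≈ 0.835600
step 6 [6y] swap r/1=491/13288: DF=(1 − 491/13288·(0.960800+0.940600+0.899900+0.874700+0.835600))/(1+491/13288) = 2009/2500 ≈ 0.803600
step 7 [7y] bond c/1=3/40: DF=(502639/400000 − 3/40·(0.960800+0.940600+0.899900+0.874700+0.835600+0.803600))/(1+3/40) = 7981/10000 ≈ 0.798100
step 8 [8y] bond c/1=9/100: DF=(1384483/1000000 − 9/100·(0.960800+0.940600+0.899900+0.874700+0.835600+0.803600+0.798100))/(1+9/100) = 3827/5000 ≈ 0.765400

1 1 1201/1250
2 2 4703/5000
3 3 8999/10000
4 4 8747/10000
5 5 2089/2500
6 6 2009/2500
7 7 7981/10000
8 8 3827/5000
DF(3y) = 8999/10000 ≈ 0.899900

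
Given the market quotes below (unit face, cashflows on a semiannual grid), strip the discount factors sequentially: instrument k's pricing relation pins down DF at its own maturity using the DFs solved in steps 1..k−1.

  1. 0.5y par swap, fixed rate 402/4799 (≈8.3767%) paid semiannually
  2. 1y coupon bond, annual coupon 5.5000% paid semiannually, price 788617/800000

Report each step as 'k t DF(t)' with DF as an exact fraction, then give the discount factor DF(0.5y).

step 1 [0.5y] swap r/2=201/4799: DF=(1 − 201/4799·(0))/(1+201/4799) = 4799/5000 ≈ 0.959800
step 2 [1y] bond c/2=11/400: DF=(788617/800000 − 11/400·(0.959800))/(1+11/400) = 9337/10000 ≈ 0.933700

1 1/2 4799/5000
2 1 9337/10000
DF(0.5y) = 4799/5000 ≈ 0.959800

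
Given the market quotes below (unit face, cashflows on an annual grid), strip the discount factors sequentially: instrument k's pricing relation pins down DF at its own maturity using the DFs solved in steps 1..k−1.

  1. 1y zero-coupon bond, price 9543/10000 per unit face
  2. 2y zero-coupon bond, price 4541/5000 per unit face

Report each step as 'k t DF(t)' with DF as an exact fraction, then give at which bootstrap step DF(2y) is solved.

step 1 [1y] zero: DF = P = 9543/10000 ≈ 0.954300
step 2 [2y] zero: DF = P = 4541/5000 ≈ 0.908200

1 1 9543/10000
2 2 4541/5000
DF(2y) is solved at step 2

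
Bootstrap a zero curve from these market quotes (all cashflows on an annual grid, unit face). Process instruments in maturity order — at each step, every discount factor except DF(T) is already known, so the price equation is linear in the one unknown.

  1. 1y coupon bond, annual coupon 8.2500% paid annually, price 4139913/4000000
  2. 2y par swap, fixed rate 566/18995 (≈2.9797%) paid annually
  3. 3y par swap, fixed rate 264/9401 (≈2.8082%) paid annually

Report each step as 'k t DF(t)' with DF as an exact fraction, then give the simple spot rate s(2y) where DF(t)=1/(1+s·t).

step 1 [1y] bond c/1=33/400: DF=(4139913/4000000 − 33/400·(0))/(1+33/400) = 9561/10000 ≈ 0.956100
step 2 [2y] swap r/1=566/18995: DF=(1 − 566/18995·(0.956100))/(1+566/18995) = 4717/5000 ≈ 0.943400
step 3 [3y] swap r/1=264/9401: DF=(1 − 264/9401·(0.956100+0.943400))/(1+264/9401) = 1151/1250 ≈ 0.920800

1 1 9561/10000
2 2 4717/5000
3 3 1151/1250
s(2y) = (1/(4717/5000) − 1)/(2) = 283/9434 ≈ 2.9998%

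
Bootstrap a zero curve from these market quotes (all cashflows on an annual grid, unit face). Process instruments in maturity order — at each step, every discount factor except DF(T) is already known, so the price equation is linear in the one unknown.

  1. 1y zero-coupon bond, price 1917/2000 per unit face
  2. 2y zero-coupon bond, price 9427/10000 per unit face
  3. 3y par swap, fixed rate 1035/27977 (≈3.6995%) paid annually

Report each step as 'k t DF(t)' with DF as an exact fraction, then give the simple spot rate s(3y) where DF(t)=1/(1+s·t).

1 1 1917/2000
2 2 9427/10000
3 3 1793/2000
s(3y) = (1/(1793/2000) − 1)/(3) = 69/1793 ≈ 3.8483%

step 1 [1y] zero: DF = P = 1917/2000 ≈ 0.958500
step 2 [2y] zero: DF = P = 9427/10000 ≈ 0.942700
step 3 [3y] swap r/1=1035/27977: DF=(1 − 1035/27977·(0.958500+0.942700))/(1+1035/27977) = 1793/2000 ≈ 0.896500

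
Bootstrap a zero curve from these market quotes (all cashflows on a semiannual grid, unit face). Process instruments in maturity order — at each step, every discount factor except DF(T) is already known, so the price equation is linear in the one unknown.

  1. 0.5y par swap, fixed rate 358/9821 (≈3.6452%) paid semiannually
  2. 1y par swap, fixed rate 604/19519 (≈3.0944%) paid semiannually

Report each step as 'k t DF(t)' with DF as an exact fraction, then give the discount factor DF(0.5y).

step 1 [0.5y] swap r/2=179/9821: DF=(1 − 179/9821·(0))/(1+179/9821) = 9821/10000 ≈ 0.982100
step 2 [1y] swap r/2=302/19519: DF=(1 − 302/19519·(0.982100))/(1+302/19519) = 4849/5000 ≈ 0.969800

1 1/2 9821/10000
2 1 4849/5000
DF(0.5y) = 9821/10000 ≈ 0.982100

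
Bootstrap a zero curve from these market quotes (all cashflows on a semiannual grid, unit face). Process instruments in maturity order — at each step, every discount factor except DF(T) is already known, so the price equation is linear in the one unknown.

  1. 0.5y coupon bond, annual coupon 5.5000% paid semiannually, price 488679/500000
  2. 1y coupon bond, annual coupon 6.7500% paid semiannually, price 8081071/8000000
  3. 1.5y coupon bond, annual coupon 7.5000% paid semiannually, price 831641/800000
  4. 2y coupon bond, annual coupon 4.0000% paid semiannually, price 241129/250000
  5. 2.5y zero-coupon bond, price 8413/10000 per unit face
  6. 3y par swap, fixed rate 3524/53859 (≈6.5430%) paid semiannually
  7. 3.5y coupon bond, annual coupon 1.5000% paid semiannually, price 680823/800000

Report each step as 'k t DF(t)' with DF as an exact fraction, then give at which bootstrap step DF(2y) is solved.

step 1 [0.5y] bond c/2=11/400: DF=(488679/500000 − 11/400·(0))/(1+11/400) = 1189/1250 ≈ 0.951200
step 2 [1y] bond c/2=27/800: DF=(8081071/8000000 − 27/800·(0.951200))/(1+27/800) = 9461/10000 ≈ 0.946100
step 3 [1.5y] bond c/2=3/80: DF=(831641/800000 − 3/80·(0.951200+0.946100))/(1+3/80) = 4667/5000 ≈ 0.933400
step 4 [2y] bond c/2=1/50: DF=(241129/250000 − 1/50·(0.951200+0.946100+0.933400))/(1+1/50) = 8901/10000 ≈ 0.890100
step 5 [2.5y] zero: DF = P = 8413/10000 ≈ 0.841300
step 6 [3y] swap r/2=1762/53859: DF=(1 − 1762/53859·(0.951200+0.946100+0.933400+0.890100+0.841300))/(1+1762/53859) = 4119/5000 ≈ 0.823800
step 7 [3.5y] bond c/2=3/400: DF=(680823/800000 − 3/400·(0.951200+0.946100+0.933400+0.890100+0.841300+0.823800))/(1+3/400) = 4023/5000 ≈ 0.804600

1 1/2 1189/1250
2 1 9461/10000
3 3/2 4667/5000
4 2 8901/10000
5 5/2 8413/10000
6 3 4119/5000
7 7/2 4023/5000
DF(2y) is solved at step 4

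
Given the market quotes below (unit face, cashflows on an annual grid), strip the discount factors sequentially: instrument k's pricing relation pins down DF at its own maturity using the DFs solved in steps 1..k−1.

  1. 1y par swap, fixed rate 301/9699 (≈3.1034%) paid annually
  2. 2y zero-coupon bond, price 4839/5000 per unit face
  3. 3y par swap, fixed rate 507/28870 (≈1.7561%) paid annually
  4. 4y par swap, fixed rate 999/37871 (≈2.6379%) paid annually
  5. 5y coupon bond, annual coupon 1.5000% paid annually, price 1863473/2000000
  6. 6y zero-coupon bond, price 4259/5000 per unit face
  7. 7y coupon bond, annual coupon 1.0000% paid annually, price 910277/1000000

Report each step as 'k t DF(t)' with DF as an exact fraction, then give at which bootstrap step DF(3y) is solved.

step 1 [1y] swap r/1=301/9699: DF=(1 − 301/9699·(0))/(1+301/9699) = 9699/10000 ≈ 0.969900
step 2 [2y] zero: DF = P = 4839/5000 ≈ 0.967800
step 3 [3y] swap r/1=507/28870: DF=(1 − 507/28870·(0.969900+0.967800))/(1+507/28870) = 9493/10000 ≈ 0.949300
step 4 [4y] swap r/1=999/37871: DF=(1 − 999/37871·(0.969900+0.967800+0.949300))/(1+999/37871) = 9001/10000 ≈ 0.900100
step 5 [5y] bond c/1=3/200: DF=(1863473/2000000 − 3/200·(0.969900+0.967800+0.949300+0.900100))/(1+3/200) = 431/500 ≈ 0.862000
step 6 [6y] zero: DF = P = 4259/5000 ≈ 0.851800
step 7 [7y] bond c/1=1/100: DF=(910277/1000000 − 1/100·(0.969900+0.967800+0.949300+0.900100+0.862000+0.851800))/(1+1/100) = 2117/2500 ≈ 0.846800

1 1 9699/10000
2 2 4839/5000
3 3 9493/10000
4 4 9001/10000
5 5 431/500
6 6 4259/5000
7 7 2117/2500
DF(3y) is solved at step 3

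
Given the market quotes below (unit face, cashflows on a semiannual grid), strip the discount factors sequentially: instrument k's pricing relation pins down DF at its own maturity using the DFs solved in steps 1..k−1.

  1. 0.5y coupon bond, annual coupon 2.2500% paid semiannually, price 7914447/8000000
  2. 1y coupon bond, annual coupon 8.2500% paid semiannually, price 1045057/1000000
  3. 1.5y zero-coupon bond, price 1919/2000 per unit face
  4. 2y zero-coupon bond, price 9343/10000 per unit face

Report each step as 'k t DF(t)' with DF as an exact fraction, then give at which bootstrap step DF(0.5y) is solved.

step 1 [0.5y] bond c/2=9/800: DF=(7914447/8000000 − 9/800·(0))/(1+9/800) = 9783/10000 ≈ 0.978300
step 2 [1y] bond c/2=33/800: DF=(1045057/1000000 − 33/800·(0.978300))/(1+33/800) = 9649/10000 ≈ 0.964900
step 3 [1.5y] zero: DF = P = 1919/2000 ≈ 0.959500
step 4 [2y] zero: DF = P = 9343/10000 ≈ 0.934300

1 1/2 9783/10000
2 1 9649/10000
3 3/2 1919/2000
4 2 9343/10000
DF(0.5y) is solved at step 1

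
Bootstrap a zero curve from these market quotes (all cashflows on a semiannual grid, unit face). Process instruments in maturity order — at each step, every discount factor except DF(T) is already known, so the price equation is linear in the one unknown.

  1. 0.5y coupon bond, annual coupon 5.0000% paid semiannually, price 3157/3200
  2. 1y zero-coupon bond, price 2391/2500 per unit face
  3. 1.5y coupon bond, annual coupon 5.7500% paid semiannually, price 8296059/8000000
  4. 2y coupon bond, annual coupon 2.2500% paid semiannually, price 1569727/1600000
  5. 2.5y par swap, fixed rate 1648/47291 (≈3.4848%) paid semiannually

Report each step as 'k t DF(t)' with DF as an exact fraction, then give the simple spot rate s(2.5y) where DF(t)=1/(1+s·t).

step 1 [0.5y] bond c/2=1/40: DF=(3157/3200 − 1/40·(0))/(1+1/40) = 77/80 ≈ 0.962500
step 2 [1y] zero: DF = P = 2391/2500 ≈ 0.956400
step 3 [1.5y] bond c/2=23/800: DF=(8296059/8000000 − 23/800·(0.962500+0.956400))/(1+23/800) = 1193/1250 ≈ 0.954400
step 4 [2y] bond c/2=9/800: DF=(1569727/1600000 − 9/800·(0.962500+0.956400+0.954400))/(1+9/800) = 4691/5000 ≈ 0.938200
step 5 [2.5y] swap r/2=824/47291: DF=(1 − 824/47291·(0.962500+0.956400+0.954400+0.938200))/(1+824/47291) = 1147/1250 ≈ 0.917600

1 1/2 77/80
2 1 2391/2500
3 3/2 1193/1250
4 2 4691/5000
5 5/2 1147/1250
s(2.5y) = (1/(1147/1250) − 1)/(5/2) = 206/5735 ≈ 3.5920%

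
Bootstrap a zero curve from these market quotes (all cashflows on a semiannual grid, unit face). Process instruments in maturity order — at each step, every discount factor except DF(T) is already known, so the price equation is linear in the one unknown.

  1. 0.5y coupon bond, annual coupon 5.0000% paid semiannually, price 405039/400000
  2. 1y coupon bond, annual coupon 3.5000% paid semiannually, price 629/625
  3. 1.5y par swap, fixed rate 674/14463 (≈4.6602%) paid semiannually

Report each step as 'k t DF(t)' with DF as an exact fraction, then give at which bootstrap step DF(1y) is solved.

1 1/2 9879/10000
2 1 9721/10000
3 3/2 4663/5000
DF(1y) is solved at step 2

step 1 [0.5y] bond c/2=1/40: DF=(405039/400000 − 1/40·(0))/(1+1/40) = 9879/10000 ≈ 0.987900
step 2 [1y] bond c/2=7/400: DF=(629/625 − 7/400·(0.987900))/(1+7/400) = 9721/10000 ≈ 0.972100
step 3 [1.5y] swap r/2=337/14463: DF=(1 − 337/14463·(0.987900+0.972100))/(1+337/14463) = 4663/5000 ≈ 0.932600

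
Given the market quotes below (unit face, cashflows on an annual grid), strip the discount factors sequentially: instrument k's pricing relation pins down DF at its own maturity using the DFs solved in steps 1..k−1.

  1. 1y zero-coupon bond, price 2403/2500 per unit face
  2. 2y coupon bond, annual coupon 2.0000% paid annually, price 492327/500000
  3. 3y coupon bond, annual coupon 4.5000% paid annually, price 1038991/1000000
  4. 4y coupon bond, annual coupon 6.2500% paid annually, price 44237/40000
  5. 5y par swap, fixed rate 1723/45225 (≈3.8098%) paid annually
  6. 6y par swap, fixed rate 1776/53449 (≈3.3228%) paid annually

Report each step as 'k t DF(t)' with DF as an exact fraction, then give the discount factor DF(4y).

1 1 2403/2500
2 2 1893/2000
3 3 9121/10000
4 4 7/8
5 5 8277/10000
6 6 514/625
DF(4y) = 7/8 ≈ 0.875000

step 1 [1y] zero: DF = P = 2403/2500 ≈ 0.961200
step 2 [2y] bond c/1=1/50: DF=(492327/500000 − 1/50·(0.961200))/(1+1/50) = 1893/2000 ≈ 0.946500
step 3 [3y] bond c/1=9/200: DF=(1038991/1000000 − 9/200·(0.961200+0.946500))/(1+9/200) = 9121/10000 ≈ 0.912100
step 4 [4y] bond c/1=1/16: DF=(44237/40000 − 1/16·(0.961200+0.946500+0.912100))/(1+1/16) = 7/8 ≈ 0.875000
step 5 [5y] swap r/1=1723/45225: DF=(1 − 1723/45225·(0.961200+0.946500+0.912100+0.875000))/(1+1723/45225) = 8277/10000 ≈ 0.827700
step 6 [6y] swap r/1=1776/53449: DF=(1 − 1776/53449·(0.961200+0.946500+0.912100+0.875000+0.827700))/(1+1776/53449) = 514/625 ≈ 0.822400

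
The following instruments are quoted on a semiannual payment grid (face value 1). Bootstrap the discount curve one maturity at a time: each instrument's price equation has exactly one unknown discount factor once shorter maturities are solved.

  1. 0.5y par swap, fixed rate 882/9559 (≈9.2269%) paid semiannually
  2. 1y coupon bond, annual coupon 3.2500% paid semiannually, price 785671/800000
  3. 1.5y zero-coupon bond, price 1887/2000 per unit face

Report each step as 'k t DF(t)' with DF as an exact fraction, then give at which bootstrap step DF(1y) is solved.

1 1/2 9559/10000
2 1 9511/10000
3 3/2 1887/2000
DF(1y) is solved at step 2

step 1 [0.5y] swap r/2=441/9559: DF=(1 − 441/9559·(0))/(1+441/9559) = 9559/10000 ≈ 0.955900
step 2 [1y] bond c/2=13/800: DF=(785671/800000 − 13/800·(0.955900))/(1+13/800) = 9511/10000 ≈ 0.951100
step 3 [1.5y] zero: DF = P = 1887/2000 ≈ 0.943500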